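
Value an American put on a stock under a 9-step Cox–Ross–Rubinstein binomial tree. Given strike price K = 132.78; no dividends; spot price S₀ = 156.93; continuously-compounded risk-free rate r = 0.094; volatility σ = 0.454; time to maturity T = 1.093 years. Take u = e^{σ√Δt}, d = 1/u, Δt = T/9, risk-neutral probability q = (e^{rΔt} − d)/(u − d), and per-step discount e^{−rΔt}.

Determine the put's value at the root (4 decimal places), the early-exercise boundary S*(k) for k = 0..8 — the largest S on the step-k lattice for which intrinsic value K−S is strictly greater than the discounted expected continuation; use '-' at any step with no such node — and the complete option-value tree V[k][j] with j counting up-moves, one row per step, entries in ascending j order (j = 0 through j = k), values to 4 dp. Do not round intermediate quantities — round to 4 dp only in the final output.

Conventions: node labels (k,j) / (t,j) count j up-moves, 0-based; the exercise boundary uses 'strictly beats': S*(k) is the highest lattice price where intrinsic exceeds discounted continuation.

params: Δt=0.12144 u=1.17142 d=0.85367 q=0.49666 e^(-rΔt)=0.98865
t_9 payoffs: 94.9964 80.9327 61.6343 35.1526 0.0000 0.0000 0.0000 0.0000 0.0000 0.0000
t_8: node(8,0) S=44.2603 payoff=88.5197 vs cont=87.0125 → 88.5197 [stop]  node(8,1) S=60.7348 payoff=72.0452 vs cont=70.5381 → 72.0452 [stop]  node(8,2) S=83.3413 payoff=49.4387 vs cont=47.9315 → 49.4387 [stop]  node(8,3) S=114.3624 payoff=18.4176 vs cont=17.4928 → 18.4176 [stop]  node(8,4) S=156.9300 payoff=0.0000 vs cont=0.0000 → 0.0000 [wait]  node(8,5) S=215.3420 payoff=0.0000 vs cont=0.0000 → 0.0000 [wait]  node(8,6) S=295.4961 payoff=0.0000 vs cont=0.0000 → 0.0000 [wait]  node(8,7) S=405.4848 payoff=0.0000 vs cont=0.0000 → 0.0000 [wait]  node(8,8) S=556.4132 payoff=0.0000 vs cont=0.0000 → 0.0000 [wait]  ⇒ S*(8)=114.3624
t_7: node(7,0) S=51.8473 payoff=80.9327 vs cont=79.4256 → 80.9327 [stop]  node(7,1) S=71.1457 payoff=61.6343 vs cont=60.1271 → 61.6343 [stop]  node(7,2) S=97.6274 payoff=35.1526 vs cont=33.6454 → 35.1526 [stop]  node(7,3) S=133.9660 payoff=0.0000 vs cont=9.1651 → 9.1651 [wait]  node(7,4) S=183.8304 payoff=0.0000 vs cont=0.0000 → 0.0000 [wait]  node(7,5) S=252.2553 payoff=0.0000 vs cont=0.0000 → 0.0000 [wait]  node(7,6) S=346.1490 payoff=0.0000 vs cont=0.0000 → 0.0000 [wait]  node(7,7) S=474.9917 payoff=0.0000 vs cont=0.0000 → 0.0000 [wait]  ⇒ S*(7)=97.6274
t_6: node(6,0) S=60.7348 payoff=72.0452 vs cont=70.5381 → 72.0452 [stop]  node(6,1) S=83.3413 payoff=49.4387 vs cont=47.9315 → 49.4387 [stop]  node(6,2) S=114.3624 payoff=18.4176 vs cont=21.9931 → 21.9931 [wait]  node(6,3) S=156.9300 payoff=0.0000 vs cont=4.5608 → 4.5608 [wait]  node(6,4) S=215.3420 payoff=0.0000 vs cont=0.0000 → 0.0000 [wait]  node(6,5) S=295.4961 payoff=0.0000 vs cont=0.0000 → 0.0000 [wait]  node(6,6) S=405.4848 payoff=0.0000 vs cont=0.0000 → 0.0000 [wait]  ⇒ S*(6)=83.3413
t_5: node(5,0) S=71.1457 payoff=61.6343 vs cont=60.1271 → 61.6343 [stop]  node(5,1) S=97.6274 payoff=35.1526 vs cont=35.4011 → 35.4011 [wait]  node(5,2) S=133.9660 payoff=0.0000 vs cont=13.1838 → 13.1838 [wait]  node(5,3) S=183.8304 payoff=0.0000 vs cont=2.2696 → 2.2696 [wait]  node(5,4) S=252.2553 payoff=0.0000 vs cont=0.0000 → 0.0000 [wait]  node(5,5) S=346.1490 payoff=0.0000 vs cont=0.0000 → 0.0000 [wait]  ⇒ S*(5)=71.1457
t_4: node(4,0) S=83.3413 payoff=49.4387 vs cont=48.0535 → 49.4387 [stop]  node(4,1) S=114.3624 payoff=18.4176 vs cont=24.0900 → 24.0900 [wait]  node(4,2) S=156.9300 payoff=0.0000 vs cont=7.6750 → 7.6750 [wait]  node(4,3) S=215.3420 payoff=0.0000 vs cont=1.1294 → 1.1294 [wait]  node(4,4) S=295.4961 payoff=0.0000 vs cont=0.0000 → 0.0000 [wait]  ⇒ S*(4)=83.3413
t_3: node(3,0) S=97.6274 payoff=35.1526 vs cont=36.4307 → 36.4307 [wait]  node(3,1) S=133.9660 payoff=0.0000 vs cont=15.7564 → 15.7564 [wait]  node(3,2) S=183.8304 payoff=0.0000 vs cont=4.3738 → 4.3738 [wait]  node(3,3) S=252.2553 payoff=0.0000 vs cont=0.5620 → 0.5620 [wait]  ⇒ S*(3)=-
t_2: node(2,0) S=114.3624 payoff=18.4176 vs cont=25.8656 → 25.8656 [wait]  node(2,1) S=156.9300 payoff=0.0000 vs cont=9.9884 → 9.9884 [wait]  node(2,2) S=215.3420 payoff=0.0000 vs cont=2.4525 → 2.4525 [wait]  ⇒ S*(2)=-
t_1: node(1,0) S=133.9660 payoff=0.0000 vs cont=17.7759 → 17.7759 [wait]  node(1,1) S=183.8304 payoff=0.0000 vs cont=6.1747 → 6.1747 [wait]  ⇒ S*(1)=-
t_0: node(0,0) S=156.9300 payoff=0.0000 vs cont=11.8777 → 11.8777 [wait]  ⇒ S*(0)=-

price = 11.8777
boundary = - - - - 83.3413 71.1457 83.3413 97.6274 114.3624
tree:
11.8777
17.7759 6.1747
25.8656 9.9884 2.4525
36.4307 15.7564 4.3738 0.5620
49.4387 24.0900 7.6750 1.1294 0.0000
61.6343 35.4011 13.1838 2.2696 0.0000 0.0000
72.0452 49.4387 21.9931 4.5608 0.0000 0.0000 0.0000
80.9327 61.6343 35.1526 9.1651 0.0000 0.0000 0.0000 0.0000
88.5197 72.0452 49.4387 18.4176 0.0000 0.0000 0.0000 0.0000 0.0000
94.9964 80.9327 61.6343 35.1526 0.0000 0.0000 0.0000 0.0000 0.0000 0.0000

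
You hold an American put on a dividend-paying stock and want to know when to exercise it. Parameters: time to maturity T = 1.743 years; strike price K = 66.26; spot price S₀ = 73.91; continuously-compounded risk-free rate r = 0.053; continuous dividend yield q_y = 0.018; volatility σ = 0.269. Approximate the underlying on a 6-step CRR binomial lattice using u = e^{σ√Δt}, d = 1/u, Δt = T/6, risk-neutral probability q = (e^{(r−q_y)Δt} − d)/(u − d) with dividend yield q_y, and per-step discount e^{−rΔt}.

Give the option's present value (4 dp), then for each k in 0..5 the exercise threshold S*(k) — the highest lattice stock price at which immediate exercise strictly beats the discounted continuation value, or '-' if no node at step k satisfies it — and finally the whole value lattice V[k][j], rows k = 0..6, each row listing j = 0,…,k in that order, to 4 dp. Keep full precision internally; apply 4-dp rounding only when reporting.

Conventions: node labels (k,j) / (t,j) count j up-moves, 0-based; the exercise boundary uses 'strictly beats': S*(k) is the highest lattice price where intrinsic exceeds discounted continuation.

price = 5.2320
boundary = - - - 47.8414 41.3844 47.8414
tree:
5.2320
8.2462 2.3676
12.5785 4.1519 0.6492
18.4186 7.1045 1.3158 0.0000
24.8756 11.7434 2.6668 0.0000 0.0000
30.4610 18.4186 5.4049 0.0000 0.0000 0.0000
35.2926 24.8756 10.9543 0.0000 0.0000 0.0000 0.0000

Δt=0.29050  u=1.15602  d=0.86503  q=0.49894  discount=0.98472
step 6 (expiry): payoffs max(K−S,0) = 35.2926 24.8756 10.9543 0.0000 0.0000 0.0000 0.0000
step 5: (k=5,j=0): S=35.7990, K−S=30.4610, hold=29.6354 ⇒ V=30.4610 exercise | (k=5,j=1): S=47.8414, K−S=18.4186, hold=17.6558 ⇒ V=18.4186 exercise | (k=5,j=2): S=63.9347, K−S=2.3253, hold=5.4049 ⇒ V=5.4049 continue | (k=5,j=3): S=85.4417, K−S=0.0000, hold=0.0000 ⇒ V=0.0000 continue | (k=5,j=4): S=114.1833, K−S=0.0000, hold=0.0000 ⇒ V=0.0000 continue | (k=5,j=5): S=152.5934, K−S=0.0000, hold=0.0000 ⇒ V=0.0000 continue  boundary S*=47.8414
step 4: (k=4,j=0): S=41.3844, K−S=24.8756, hold=24.0790 ⇒ V=24.8756 exercise | (k=4,j=1): S=55.3057, K−S=10.9543, hold=11.7434 ⇒ V=11.7434 continue | (k=4,j=2): S=73.9100, K−S=0.0000, hold=2.6668 ⇒ V=2.6668 continue | (k=4,j=3): S=98.7725, K−S=0.0000, hold=0.0000 ⇒ V=0.0000 continue | (k=4,j=4): S=131.9986, K−S=0.0000, hold=0.0000 ⇒ V=0.0000 continue  boundary S*=41.3844
step 3: (k=3,j=0): S=47.8414, K−S=18.4186, hold=18.0435 ⇒ V=18.4186 exercise | (k=3,j=1): S=63.9347, K−S=2.3253, hold=7.1045 ⇒ V=7.1045 continue | (k=3,j=2): S=85.4417, K−S=0.0000, hold=1.3158 ⇒ V=1.3158 continue | (k=3,j=3): S=114.1833, K−S=0.0000, hold=0.0000 ⇒ V=0.0000 continue  boundary S*=47.8414
step 2: (k=2,j=0): S=55.3057, K−S=10.9543, hold=12.5785 ⇒ V=12.5785 continue | (k=2,j=1): S=73.9100, K−S=0.0000, hold=4.1519 ⇒ V=4.1519 continue | (k=2,j=2): S=98.7725, K−S=0.0000, hold=0.6492 ⇒ V=0.6492 continue  boundary S*=-
step 1: (k=1,j=0): S=63.9347, K−S=2.3253, hold=8.2462 ⇒ V=8.2462 continue | (k=1,j=1): S=85.4417, K−S=0.0000, hold=2.3676 ⇒ V=2.3676 continue  boundary S*=-
step 0: (k=0,j=0): S=73.9100, K−S=0.0000, hold=5.2320 ⇒ V=5.2320 continue  boundary S*=-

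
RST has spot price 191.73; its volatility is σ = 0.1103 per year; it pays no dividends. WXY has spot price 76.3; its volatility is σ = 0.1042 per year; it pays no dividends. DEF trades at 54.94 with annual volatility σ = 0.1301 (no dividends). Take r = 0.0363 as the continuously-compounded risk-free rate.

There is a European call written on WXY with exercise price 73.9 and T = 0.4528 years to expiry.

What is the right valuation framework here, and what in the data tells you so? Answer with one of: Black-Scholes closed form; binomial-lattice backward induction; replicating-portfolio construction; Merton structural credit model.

Key observation: everything needed for the exact continuous-time valuation of the European call on WXY (strike 73.9) is given, and no feature rules the closed form out.

framework: Black-Scholes closed form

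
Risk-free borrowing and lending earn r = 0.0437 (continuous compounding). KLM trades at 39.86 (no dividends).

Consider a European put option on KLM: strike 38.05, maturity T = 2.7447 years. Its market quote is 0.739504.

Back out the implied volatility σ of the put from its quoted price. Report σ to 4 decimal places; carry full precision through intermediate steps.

At σ = 0.1153 the Black–Scholes value reproduces the quote:
σ√T = 0.1153·√2.7447 = 0.191019
d₁ = (ln(S/K) + (r+σ²/2)T) / (σ√T) = (ln(39.86/38.05) + (0.0437+0.1153²/2)·2.7447) / 0.191019 = (0.046472 + 0.138188) / 0.191019 = 0.966708
d₂ = d₁ − σ√T = 0.966708 − 0.191019 = 0.775689
e^{−rT} = 0.886971
N(−d₁) = 0.166845,  N(−d₂) = 0.218966
V = K·e^{−rT}·N(−d₂) − S·N(−d₁) = 7.389941 − 6.650437 = 0.739504 (equal to the quote); since ∂V/∂σ > 0 for all σ, the implied volatility is unique

sigma = 0.1153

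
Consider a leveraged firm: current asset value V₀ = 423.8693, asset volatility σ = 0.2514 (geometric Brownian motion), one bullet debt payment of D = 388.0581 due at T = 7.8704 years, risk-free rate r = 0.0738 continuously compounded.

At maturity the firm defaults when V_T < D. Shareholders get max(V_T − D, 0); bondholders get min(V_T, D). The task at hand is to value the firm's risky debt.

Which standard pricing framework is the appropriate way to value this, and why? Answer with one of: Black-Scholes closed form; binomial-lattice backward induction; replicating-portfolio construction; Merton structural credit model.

Key observation: the question is about default risk generated by asset-value dynamics against a debt face of 388.0581 — the structural framework prices exactly that.

framework: Merton structural credit model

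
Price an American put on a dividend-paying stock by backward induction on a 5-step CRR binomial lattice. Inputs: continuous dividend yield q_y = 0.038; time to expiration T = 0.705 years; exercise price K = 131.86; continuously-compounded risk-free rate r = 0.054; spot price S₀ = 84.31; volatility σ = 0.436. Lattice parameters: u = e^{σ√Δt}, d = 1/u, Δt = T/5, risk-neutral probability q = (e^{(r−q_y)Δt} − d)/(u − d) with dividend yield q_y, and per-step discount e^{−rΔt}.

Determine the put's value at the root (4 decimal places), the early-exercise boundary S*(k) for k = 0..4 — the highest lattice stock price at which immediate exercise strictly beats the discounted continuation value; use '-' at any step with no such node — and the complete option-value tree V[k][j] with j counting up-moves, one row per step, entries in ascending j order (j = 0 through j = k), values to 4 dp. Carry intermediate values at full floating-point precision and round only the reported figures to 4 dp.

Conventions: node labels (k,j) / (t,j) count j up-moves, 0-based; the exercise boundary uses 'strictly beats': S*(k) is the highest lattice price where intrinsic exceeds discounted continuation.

price = 48.2635
boundary = - 71.5776 84.3100 71.5776 84.3100
tree:
48.2635
60.2824 35.2840
71.0919 47.5500 21.8085
80.2690 60.2824 33.1760 9.1414
88.0602 71.0919 47.5500 17.2504 0.0000
94.6748 80.2690 60.2824 32.5528 0.0000 0.0000

Δt=0.14100  u=1.17788  d=0.84898  q=0.46603  discount=0.99241
step 5 (expiry): payoffs max(K−S,0) = 94.6748 80.2690 60.2824 32.5528 0.0000 0.0000
step 4: (k=4,j=0): S=43.7998, K−S=88.0602, hold=87.2941 ⇒ V=88.0602 exercise | (k=4,j=1): S=60.7681, K−S=71.0919, hold=70.4165 ⇒ V=71.0919 exercise | (k=4,j=2): S=84.3100, K−S=47.5500, hold=47.0004 ⇒ V=47.5500 exercise | (k=4,j=3): S=116.9722, K−S=14.8878, hold=17.2504 ⇒ V=17.2504 continue | (k=4,j=4): S=162.2879, K−S=0.0000, hold=0.0000 ⇒ V=0.0000 continue  boundary S*=84.3100
step 3: (k=3,j=0): S=51.5910, K−S=80.2690, hold=79.5445 ⇒ V=80.2690 exercise | (k=3,j=1): S=71.5776, K−S=60.2824, hold=59.6647 ⇒ V=60.2824 exercise | (k=3,j=2): S=99.3072, K−S=32.5528, hold=33.1760 ⇒ V=33.1760 continue | (k=3,j=3): S=137.7794, K−S=0.0000, hold=9.1414 ⇒ V=9.1414 continue  boundary S*=71.5776
step 2: (k=2,j=0): S=60.7681, K−S=71.0919, hold=70.4165 ⇒ V=71.0919 exercise | (k=2,j=1): S=84.3100, K−S=47.5500, hold=47.2886 ⇒ V=47.5500 exercise | (k=2,j=2): S=116.9722, K−S=14.8878, hold=21.8085 ⇒ V=21.8085 continue  boundary S*=84.3100
step 1: (k=1,j=0): S=71.5776, K−S=60.2824, hold=59.6647 ⇒ V=60.2824 exercise | (k=1,j=1): S=99.3072, K−S=32.5528, hold=35.2840 ⇒ V=35.2840 continue  boundary S*=71.5776
step 0: (k=0,j=0): S=84.3100, K−S=47.5500, hold=48.2635 ⇒ V=48.2635 continue  boundary S*=-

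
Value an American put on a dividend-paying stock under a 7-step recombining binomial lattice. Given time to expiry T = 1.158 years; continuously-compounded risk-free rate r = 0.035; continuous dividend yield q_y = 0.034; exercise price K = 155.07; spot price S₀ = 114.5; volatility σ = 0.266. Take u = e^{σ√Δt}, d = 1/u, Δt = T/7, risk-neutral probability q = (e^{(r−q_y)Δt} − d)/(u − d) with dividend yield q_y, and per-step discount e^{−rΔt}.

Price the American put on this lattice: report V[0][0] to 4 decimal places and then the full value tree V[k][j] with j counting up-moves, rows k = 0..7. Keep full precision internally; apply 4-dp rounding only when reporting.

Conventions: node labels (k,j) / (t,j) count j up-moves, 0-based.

price = 42.2601
tree:
42.2601
52.3855 31.5304
62.8483 41.4048 20.9478
72.3050 52.3112 29.7970 11.3744
80.7920 62.8483 40.5700 18.1950 3.9372
88.4087 72.3050 52.3112 28.0010 7.5249 0.0000
95.2443 80.7920 62.8483 40.5700 14.3819 0.0000 0.0000
101.3790 88.4087 72.3050 52.3112 27.4873 0.0000 0.0000 0.0000

Δt=0.16543, u=1.11426, d=0.89746, q=0.47374, disc=e^(-rΔt)=0.99423
k=7 terminal: V=max(K-S,0) → 101.3790 88.4087 72.3050 52.3112 27.4873 0.0000 0.0000 0.0000
k=6: j=0 S=59.8257 intr=95.2443 cont=94.6846 V=95.2443[EX]; j=1 S=74.2780 intr=80.7920 cont=80.3133 V=80.7920[EX]; j=2 S=92.2217 intr=62.8483 cont=62.4703 V=62.8483[EX]; j=3 S=114.5000 intr=40.5700 cont=40.3169 V=40.5700[EX]; j=4 S=142.1602 intr=12.9098 cont=14.3819 V=14.3819[hold]; j=5 S=176.5024 intr=0.0000 cont=0.0000 V=0.0000[hold]; j=6 S=219.1408 intr=0.0000 cont=0.0000 V=0.0000[hold]
k=5: j=0 S=66.6613 intr=88.4087 cont=87.8873 V=88.4087[EX]; j=1 S=82.7650 intr=72.3050 cont=71.8740 V=72.3050[EX]; j=2 S=102.7588 intr=52.3112 cont=51.9923 V=52.3112[EX]; j=3 S=127.5827 intr=27.4873 cont=28.0010 V=28.0010[hold]; j=4 S=158.4034 intr=0.0000 cont=7.5249 V=7.5249[hold]; j=5 S=196.6695 intr=0.0000 cont=0.0000 V=0.0000[hold]
k=4: j=0 S=74.2780 intr=80.7920 cont=80.3133 V=80.7920[EX]; j=1 S=92.2217 intr=62.8483 cont=62.4703 V=62.8483[EX]; j=2 S=114.5000 intr=40.5700 cont=40.5589 V=40.5700[EX]; j=3 S=142.1602 intr=12.9098 cont=18.1950 V=18.1950[hold]; j=4 S=176.5024 intr=0.0000 cont=3.9372 V=3.9372[hold]
k=3: j=0 S=82.7650 intr=72.3050 cont=71.8740 V=72.3050[EX]; j=1 S=102.7588 intr=52.3112 cont=51.9923 V=52.3112[EX]; j=2 S=127.5827 intr=27.4873 cont=29.7970 V=29.7970[hold]; j=3 S=158.4034 intr=0.0000 cont=11.3744 V=11.3744[hold]
k=2: j=0 S=92.2217 intr=62.8483 cont=62.4703 V=62.8483[EX]; j=1 S=114.5000 intr=40.5700 cont=41.4048 V=41.4048[hold]; j=2 S=142.1602 intr=12.9098 cont=20.9478 V=20.9478[hold]
k=1: j=0 S=102.7588 intr=52.3112 cont=52.3855 V=52.3855[hold]; j=1 S=127.5827 intr=27.4873 cont=31.5304 V=31.5304[hold]
k=0: j=0 S=114.5000 intr=40.5700 cont=42.2601 V=42.2601[hold]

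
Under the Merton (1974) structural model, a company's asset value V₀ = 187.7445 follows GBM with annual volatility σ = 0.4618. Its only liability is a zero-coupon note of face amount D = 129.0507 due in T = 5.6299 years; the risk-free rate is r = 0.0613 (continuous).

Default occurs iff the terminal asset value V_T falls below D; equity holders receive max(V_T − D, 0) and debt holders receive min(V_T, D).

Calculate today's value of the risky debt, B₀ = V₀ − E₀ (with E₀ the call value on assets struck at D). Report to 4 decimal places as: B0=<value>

Equity is a call on the firm's assets struck at D = 129.0507:
d₁ = [ln(V₀/D) + (r + σ²/2)T] / (σ√T)
   = [ln(187.7445/129.0507) + (0.0613 + 0.5·0.4618²)·5.6299] / (0.4618·√5.6299)
   = [0.374877 + 0.945427] / 1.095732 = 1.204951
d₂ = d₁ − σ√T = 1.204951 − 1.095732 = 0.109220
N(d₁) = 0.885889,  N(d₂) = 0.543486,  e^(−rT) = 0.708140
E₀ = V₀·N(d₁) − D·e^(−rT)·N(d₂)
   = 187.7445·0.885889 − 129.0507·0.708140·0.543486 = 116.653775
B₀ = V₀ − E₀ = 187.7445 − 116.653775 = 71.090725

B0=71.0907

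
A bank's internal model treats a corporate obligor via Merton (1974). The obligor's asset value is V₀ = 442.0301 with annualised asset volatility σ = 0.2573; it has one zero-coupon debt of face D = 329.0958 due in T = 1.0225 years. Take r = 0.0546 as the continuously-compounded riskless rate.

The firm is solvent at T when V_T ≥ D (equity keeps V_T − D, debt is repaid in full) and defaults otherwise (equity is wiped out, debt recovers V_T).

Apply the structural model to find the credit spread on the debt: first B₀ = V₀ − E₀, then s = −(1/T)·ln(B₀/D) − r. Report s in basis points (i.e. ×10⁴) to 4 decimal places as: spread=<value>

Equity is a call on the firm's assets struck at D = 329.0958:
d₁ = [ln(V₀/D) + (r + σ²/2)T] / (σ√T)
   = [ln(442.0301/329.0958) + (0.0546 + 0.5·0.2573²)·1.0225] / (0.2573·√1.0225)
   = [0.295029 + 0.089675] / 0.260179 = 1.478616
d₂ = d₁ − σ√T = 1.478616 − 0.260179 = 1.218437
N(d₁) = 0.930378,  N(d₂) = 0.888471,  e^(−rT) = 0.945701
E₀ = V₀·N(d₁) − D·e^(−rT)·N(d₂)
   = 442.0301·0.930378 − 329.0958·0.945701·0.888471 = 134.739704
B₀ = V₀ − E₀ = 442.0301 − 134.739704 = 307.290396
spread = −(1/T)·ln(B₀/D) − r = −(1/1.0225)·ln(307.290396/329.0958) − 0.0546 = 0.01244712
in basis points: 0.01244712 × 10⁴ = 124.4712 bp

spread=124.4712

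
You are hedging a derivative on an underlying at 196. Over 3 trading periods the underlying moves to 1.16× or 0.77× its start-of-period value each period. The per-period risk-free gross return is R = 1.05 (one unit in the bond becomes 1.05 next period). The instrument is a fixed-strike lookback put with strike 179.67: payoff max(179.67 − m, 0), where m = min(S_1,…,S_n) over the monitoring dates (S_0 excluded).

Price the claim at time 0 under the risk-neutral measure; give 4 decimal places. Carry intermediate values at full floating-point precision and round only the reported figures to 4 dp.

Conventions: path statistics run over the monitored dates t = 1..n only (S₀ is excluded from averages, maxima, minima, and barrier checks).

Risk-neutral up-probability p* = (R−d)/(u−d) = (1.05−0.77)/(1.16−0.77) = 0.7179; the claim prices as the p*-weighted sum of path payoffs discounted by R^3.
Enumerate all 2^3 = 8 price paths (U = up ×1.16, D = down ×0.77); each path with k up-moves has probability p*^k·(1−p*)^(3−k).
DDD: m=89.4805, payoff=90.1895, prob=0.022438
UDD: m=134.8017, payoff=44.8683, prob=0.057115
DUD: m=134.8017, payoff=44.8683, prob=0.057115
UUD: m=203.0780, payoff=0.0000, prob=0.145383
DDU: m=116.2084, payoff=63.4616, prob=0.057115
UDU: m=175.0672, payoff=4.6028, prob=0.145383
DUU: m=150.9200, payoff=28.7500, prob=0.145383
UUU: m=227.3600, payoff=0.0000, prob=0.370067
Price = Σ prob·payoff / R^3 = 15.622516 / 1.157625 = 13.4953

price = 13.4953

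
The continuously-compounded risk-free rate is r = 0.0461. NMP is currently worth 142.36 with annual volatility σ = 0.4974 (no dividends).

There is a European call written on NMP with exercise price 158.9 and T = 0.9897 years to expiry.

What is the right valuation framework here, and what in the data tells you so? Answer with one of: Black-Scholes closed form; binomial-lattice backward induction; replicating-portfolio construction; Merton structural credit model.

framework: Black-Scholes closed form

Key observation: a European-exercise option on NMP struck at 158.9 — a GBM underlying with constant parameters — admits an analytic price: the data contain no early exercise, no discrete tree, no debt structure.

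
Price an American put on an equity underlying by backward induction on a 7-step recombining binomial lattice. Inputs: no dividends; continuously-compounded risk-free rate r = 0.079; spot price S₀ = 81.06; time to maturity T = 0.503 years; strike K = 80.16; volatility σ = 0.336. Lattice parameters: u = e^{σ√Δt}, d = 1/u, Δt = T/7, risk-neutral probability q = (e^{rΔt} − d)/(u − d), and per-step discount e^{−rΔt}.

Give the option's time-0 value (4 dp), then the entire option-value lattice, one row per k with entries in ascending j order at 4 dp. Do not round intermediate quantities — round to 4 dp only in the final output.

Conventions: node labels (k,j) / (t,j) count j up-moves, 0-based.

Δt=0.07186  u=1.09425  d=0.91387  q=0.50906  discount=0.99434
step 7 (expiry): payoffs max(K−S,0) = 37.0089 28.4916 18.2932 6.0818 0.0000 0.0000 0.0000 0.0000
k=6: (k=6,j=0): S=47.2181, K−S=32.9419, hold=32.4882 ⇒ V=32.9419 exercise | (k=6,j=1): S=56.5381, K−S=23.6219, hold=23.1682 ⇒ V=23.6219 exercise | (k=6,j=2): S=67.6977, K−S=12.4623, hold=12.0086 ⇒ V=12.4623 exercise | (k=6,j=3): S=81.0600, K−S=0.0000, hold=2.9689 ⇒ V=2.9689 continue | (k=6,j=4): S=97.0598, K−S=0.0000, hold=0.0000 ⇒ V=0.0000 continue | (k=6,j=5): S=116.2176, K−S=0.0000, hold=0.0000 ⇒ V=0.0000 continue | (k=6,j=6): S=139.1569, K−S=0.0000, hold=0.0000 ⇒ V=0.0000 continue
k=5: (k=5,j=0): S=51.6684, K−S=28.4916, hold=28.0379 ⇒ V=28.4916 exercise | (k=5,j=1): S=61.8668, K−S=18.2932, hold=17.8395 ⇒ V=18.2932 exercise | (k=5,j=2): S=74.0782, K−S=6.0818, hold=7.5864 ⇒ V=7.5864 continue | (k=5,j=3): S=88.6999, K−S=0.0000, hold=1.4493 ⇒ V=1.4493 continue | (k=5,j=4): S=106.2076, K−S=0.0000, hold=0.0000 ⇒ V=0.0000 continue | (k=5,j=5): S=127.1711, K−S=0.0000, hold=0.0000 ⇒ V=0.0000 continue
k=4: (k=4,j=0): S=56.5381, K−S=23.6219, hold=23.1682 ⇒ V=23.6219 exercise | (k=4,j=1): S=67.6977, K−S=12.4623, hold=12.7701 ⇒ V=12.7701 continue | (k=4,j=2): S=81.0600, K−S=0.0000, hold=4.4370 ⇒ V=4.4370 continue | (k=4,j=3): S=97.0598, K−S=0.0000, hold=0.7075 ⇒ V=0.7075 continue | (k=4,j=4): S=116.2176, K−S=0.0000, hold=0.0000 ⇒ V=0.0000 continue
k=3: (k=3,j=0): S=61.8668, K−S=18.2932, hold=17.9953 ⇒ V=18.2932 exercise | (k=3,j=1): S=74.0782, K−S=6.0818, hold=8.4798 ⇒ V=8.4798 continue | (k=3,j=2): S=88.6999, K−S=0.0000, hold=2.5241 ⇒ V=2.5241 continue | (k=3,j=3): S=106.2076, K−S=0.0000, hold=0.3454 ⇒ V=0.3454 continue
k=2: (k=2,j=0): S=67.6977, K−S=12.4623, hold=13.2224 ⇒ V=13.2224 continue | (k=2,j=1): S=81.0600, K−S=0.0000, hold=5.4172 ⇒ V=5.4172 continue | (k=2,j=2): S=97.0598, K−S=0.0000, hold=1.4070 ⇒ V=1.4070 continue
k=1: (k=1,j=0): S=74.0782, K−S=6.0818, hold=9.1967 ⇒ V=9.1967 continue | (k=1,j=1): S=88.6999, K−S=0.0000, hold=3.3567 ⇒ V=3.3567 continue
k=0: (k=0,j=0): S=81.0600, K−S=0.0000, hold=6.1886 ⇒ V=6.1886 continue

price = 6.1886
tree:
6.1886
9.1967 3.3567
13.2224 5.4172 1.4070
18.2932 8.4798 2.5241 0.3454
23.6219 12.7701 4.4370 0.7075 0.0000
28.4916 18.2932 7.5864 1.4493 0.0000 0.0000
32.9419 23.6219 12.4623 2.9689 0.0000 0.0000 0.0000
37.0089 28.4916 18.2932 6.0818 0.0000 0.0000 0.0000 0.0000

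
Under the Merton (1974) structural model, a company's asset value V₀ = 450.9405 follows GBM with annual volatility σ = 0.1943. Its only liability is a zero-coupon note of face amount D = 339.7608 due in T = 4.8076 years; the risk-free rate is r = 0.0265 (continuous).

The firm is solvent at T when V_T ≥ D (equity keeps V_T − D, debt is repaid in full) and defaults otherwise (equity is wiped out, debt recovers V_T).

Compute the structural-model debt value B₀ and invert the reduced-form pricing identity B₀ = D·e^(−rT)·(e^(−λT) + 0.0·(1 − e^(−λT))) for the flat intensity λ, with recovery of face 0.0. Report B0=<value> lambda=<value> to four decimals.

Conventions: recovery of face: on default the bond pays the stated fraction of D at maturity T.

Work the structural quantities from V₀ = 450.9405 against face 339.7608:
d₁ = [ln(V₀/D) + (r + σ²/2)T] / (σ√T)
   = [ln(450.9405/339.7608) + (0.0265 + 0.5·0.1943²)·4.8076] / (0.1943·√4.8076)
   = [0.283094 + 0.218151] / 0.426027 = 1.176556
d₂ = d₁ − σ√T = 1.176556 − 0.426027 = 0.750529
N(d₁) = 0.880314,  N(d₂) = 0.773532,  e^(−rT) = 0.880380
E₀ = V₀·N(d₁) − D·e^(−rT)·N(d₂)
   = 450.9405·0.880314 − 339.7608·0.880380·0.773532 = 165.591196
B₀ = V₀ − E₀ = 450.9405 − 165.591196 = 285.349304
e^(−λT) = (B₀·e^(rT)/D − 0)/(1 − 0) = (285.3493·1.135873/339.7608 − 0)/1 = 0.95396681
λ = −ln(0.95396681)/4.8076 = 0.009802

B0=285.3493 lambda=0.0098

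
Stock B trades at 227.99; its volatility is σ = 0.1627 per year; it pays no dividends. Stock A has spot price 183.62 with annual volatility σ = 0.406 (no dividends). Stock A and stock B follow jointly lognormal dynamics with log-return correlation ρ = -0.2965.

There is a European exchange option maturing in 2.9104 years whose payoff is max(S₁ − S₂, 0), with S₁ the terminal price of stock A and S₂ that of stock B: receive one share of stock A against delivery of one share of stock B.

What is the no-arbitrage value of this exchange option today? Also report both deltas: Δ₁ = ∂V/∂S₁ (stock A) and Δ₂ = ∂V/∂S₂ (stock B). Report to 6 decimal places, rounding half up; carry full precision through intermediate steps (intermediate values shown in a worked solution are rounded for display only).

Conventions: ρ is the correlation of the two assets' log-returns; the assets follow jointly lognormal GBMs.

exchange price = 45.362769
Δ1 = 0.557742
Δ2 = -0.250229

σ_eff = √(σ₁² + σ₂² − 2ρσ₁σ₂) = √(0.406² + 0.1627² − 2·-0.2965·0.406·0.1627) = 0.480082
d₁ = (ln(S₁/S₂) + (q₂ − q₁ + σ_eff²/2)T) / (σ_eff√T) = (ln(183.62/227.99) + (0.0 − 0.0 + 0.115239)·2.9104) / 0.819015 = 0.145247
d₂ = d₁ − σ_eff√T = 0.145247 − 0.819015 = -0.673768
N(d₁) = 0.557742,  N(d₂) = 0.250229
V = S₁·e^{−q₁T}·N(d₁) − S₂·e^{−q₂T}·N(d₂) = 102.412573 − 57.049804 = 45.362769
Key observation: pricing in stock B-units makes this a unit-strike call on the ratio S₁/S₂ — the risk-free rate cancels and cannot affect the value.
Δ₁ = e^{−q₁T}·N(d₁) = 0.557742;  Δ₂ = −e^{−q₂T}·N(d₂) = -0.250229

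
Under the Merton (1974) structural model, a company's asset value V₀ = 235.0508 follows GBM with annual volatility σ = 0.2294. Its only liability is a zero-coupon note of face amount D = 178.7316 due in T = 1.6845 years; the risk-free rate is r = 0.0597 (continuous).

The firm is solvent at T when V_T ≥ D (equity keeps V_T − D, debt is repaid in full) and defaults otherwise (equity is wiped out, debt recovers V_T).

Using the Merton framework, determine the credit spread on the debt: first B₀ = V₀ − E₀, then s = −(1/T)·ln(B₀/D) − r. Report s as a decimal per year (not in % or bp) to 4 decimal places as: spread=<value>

spread=0.0106

Equity is a call on the firm's assets struck at D = 178.7316:
d₁ = [ln(V₀/D) + (r + σ²/2)T] / (σ√T)
   = [ln(235.0508/178.7316) + (0.0597 + 0.5·0.2294²)·1.6845] / (0.2294·√1.6845)
   = [0.273916 + 0.144888] / 0.297734 = 1.406636
d₂ = d₁ − σ√T = 1.406636 − 0.297734 = 1.108902
N(d₁) = 0.920232,  N(d₂) = 0.866264,  e^(−rT) = 0.904327
E₀ = V₀·N(d₁) − D·e^(−rT)·N(d₂)
   = 235.0508·0.920232 − 178.7316·0.904327·0.866264 = 76.285628
B₀ = V₀ − E₀ = 235.0508 − 76.285628 = 158.765172
spread = −(1/T)·ln(B₀/D) − r = −(1/1.6845)·ln(158.765172/178.7316) − 0.0597 = 0.01062296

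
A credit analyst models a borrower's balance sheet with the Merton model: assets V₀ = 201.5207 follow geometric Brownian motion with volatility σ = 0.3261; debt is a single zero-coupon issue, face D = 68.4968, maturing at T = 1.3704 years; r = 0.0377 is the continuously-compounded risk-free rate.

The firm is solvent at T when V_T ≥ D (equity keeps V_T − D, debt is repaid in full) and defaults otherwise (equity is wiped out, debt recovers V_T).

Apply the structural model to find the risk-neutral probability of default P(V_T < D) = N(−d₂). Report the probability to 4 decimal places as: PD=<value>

PD=0.0028

Apply the equity-as-call identities (strike 68.4968, horizon 1.3704 years):
d₁ = [ln(V₀/D) + (r + σ²/2)T] / (σ√T)
   = [ln(201.5207/68.4968) + (0.0377 + 0.5·0.3261²)·1.3704] / (0.3261·√1.3704)
   = [1.079105 + 0.124529] / 0.381746 = 3.152971
d₂ = d₁ − σ√T = 3.152971 − 0.381746 = 2.771225
risk-neutral PD = N(−d₂) = N(-2.771225) = 0.002792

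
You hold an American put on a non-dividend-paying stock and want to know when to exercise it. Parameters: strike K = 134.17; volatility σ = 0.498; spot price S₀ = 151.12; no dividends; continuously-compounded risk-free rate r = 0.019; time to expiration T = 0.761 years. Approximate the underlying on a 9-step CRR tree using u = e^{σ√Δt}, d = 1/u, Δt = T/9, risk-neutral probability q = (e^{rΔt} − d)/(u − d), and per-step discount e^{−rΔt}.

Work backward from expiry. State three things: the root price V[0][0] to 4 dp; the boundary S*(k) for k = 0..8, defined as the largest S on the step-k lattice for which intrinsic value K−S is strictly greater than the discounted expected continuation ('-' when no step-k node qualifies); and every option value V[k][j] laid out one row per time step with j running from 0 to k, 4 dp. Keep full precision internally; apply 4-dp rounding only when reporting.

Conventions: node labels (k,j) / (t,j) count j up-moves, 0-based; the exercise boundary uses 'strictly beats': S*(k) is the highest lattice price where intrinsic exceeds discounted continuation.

Δt=0.08456  u=1.15582  d=0.86519  q=0.46939  discount=0.99839
step 9 (expiry): payoffs max(K−S,0) = 93.1205 79.3311 60.9095 36.2998 3.4231 0.0000 0.0000 0.0000 0.0000 0.0000
step 8: (k=8,j=0): S=47.4459, K−S=86.7241, hold=86.5088 ⇒ V=86.7241 exercise | (k=8,j=1): S=63.3839, K−S=70.7861, hold=70.5707 ⇒ V=70.7861 exercise | (k=8,j=2): S=84.6760, K−S=49.4940, hold=49.2787 ⇒ V=49.4940 exercise | (k=8,j=3): S=113.1204, K−S=21.0496, hold=20.8342 ⇒ V=21.0496 exercise | (k=8,j=4): S=151.1200, K−S=0.0000, hold=1.8134 ⇒ V=1.8134 continue | (k=8,j=5): S=201.8844, K−S=0.0000, hold=0.0000 ⇒ V=0.0000 continue | (k=8,j=6): S=269.7017, K−S=0.0000, hold=0.0000 ⇒ V=0.0000 continue | (k=8,j=7): S=360.3003, K−S=0.0000, hold=0.0000 ⇒ V=0.0000 continue | (k=8,j=8): S=481.3329, K−S=0.0000, hold=0.0000 ⇒ V=0.0000 continue  boundary S*=113.1204
step 7: (k=7,j=0): S=54.8389, K−S=79.3311, hold=79.1157 ⇒ V=79.3311 exercise | (k=7,j=1): S=73.2605, K−S=60.9095, hold=60.6942 ⇒ V=60.9095 exercise | (k=7,j=2): S=97.8702, K−S=36.2998, hold=36.0844 ⇒ V=36.2998 exercise | (k=7,j=3): S=130.7469, K−S=3.4231, hold=12.0010 ⇒ V=12.0010 continue | (k=7,j=4): S=174.6676, K−S=0.0000, hold=0.9607 ⇒ V=0.9607 continue | (k=7,j=5): S=233.3422, K−S=0.0000, hold=0.0000 ⇒ V=0.0000 continue | (k=7,j=6): S=311.7269, K−S=0.0000, hold=0.0000 ⇒ V=0.0000 continue | (k=7,j=7): S=416.4426, K−S=0.0000, hold=0.0000 ⇒ V=0.0000 continue  boundary S*=97.8702
step 6: (k=6,j=0): S=63.3839, K−S=70.7861, hold=70.5707 ⇒ V=70.7861 exercise | (k=6,j=1): S=84.6760, K−S=49.4940, hold=49.2787 ⇒ V=49.4940 exercise | (k=6,j=2): S=113.1204, K−S=21.0496, hold=24.8541 ⇒ V=24.8541 continue | (k=6,j=3): S=151.1200, K−S=0.0000, hold=6.8078 ⇒ V=6.8078 continue | (k=6,j=4): S=201.8844, K−S=0.0000, hold=0.5089 ⇒ V=0.5089 continue | (k=6,j=5): S=269.7017, K−S=0.0000, hold=0.0000 ⇒ V=0.0000 continue | (k=6,j=6): S=360.3003, K−S=0.0000, hold=0.0000 ⇒ V=0.0000 continue  boundary S*=84.6760
step 5: (k=5,j=0): S=73.2605, K−S=60.9095, hold=60.6942 ⇒ V=60.9095 exercise | (k=5,j=1): S=97.8702, K−S=36.2998, hold=37.8674 ⇒ V=37.8674 continue | (k=5,j=2): S=130.7469, K−S=3.4231, hold=16.3570 ⇒ V=16.3570 continue | (k=5,j=3): S=174.6676, K−S=0.0000, hold=3.8450 ⇒ V=3.8450 continue | (k=5,j=4): S=233.3422, K−S=0.0000, hold=0.2696 ⇒ V=0.2696 continue | (k=5,j=5): S=311.7269, K−S=0.0000, hold=0.0000 ⇒ V=0.0000 continue  boundary S*=73.2605
step 4: (k=4,j=0): S=84.6760, K−S=49.4940, hold=50.0133 ⇒ V=50.0133 continue | (k=4,j=1): S=113.1204, K−S=21.0496, hold=27.7260 ⇒ V=27.7260 continue | (k=4,j=2): S=151.1200, K−S=0.0000, hold=10.4671 ⇒ V=10.4671 continue | (k=4,j=3): S=201.8844, K−S=0.0000, hold=2.1632 ⇒ V=2.1632 continue | (k=4,j=4): S=269.7017, K−S=0.0000, hold=0.1428 ⇒ V=0.1428 continue  boundary S*=-
step 3: (k=3,j=0): S=97.8702, K−S=36.2998, hold=39.4883 ⇒ V=39.4883 continue | (k=3,j=1): S=130.7469, K−S=3.4231, hold=19.5933 ⇒ V=19.5933 continue | (k=3,j=2): S=174.6676, K−S=0.0000, hold=6.5588 ⇒ V=6.5588 continue | (k=3,j=3): S=233.3422, K−S=0.0000, hold=1.2129 ⇒ V=1.2129 continue  boundary S*=-
step 2: (k=2,j=0): S=113.1204, K−S=21.0496, hold=30.1013 ⇒ V=30.1013 continue | (k=2,j=1): S=151.1200, K−S=0.0000, hold=13.4534 ⇒ V=13.4534 continue | (k=2,j=2): S=201.8844, K−S=0.0000, hold=4.0430 ⇒ V=4.0430 continue  boundary S*=-
step 1: (k=1,j=0): S=130.7469, K−S=3.4231, hold=22.2511 ⇒ V=22.2511 continue | (k=1,j=1): S=174.6676, K−S=0.0000, hold=9.0217 ⇒ V=9.0217 continue  boundary S*=-
step 0: (k=0,j=0): S=151.1200, K−S=0.0000, hold=16.0156 ⇒ V=16.0156 continue  boundary S*=-

price = 16.0156
boundary = - - - - - 73.2605 84.6760 97.8702 113.1204
tree:
16.0156
22.2511 9.0217
30.1013 13.4534 4.0430
39.4883 19.5933 6.5588 1.2129
50.0133 27.7260 10.4671 2.1632 0.1428
60.9095 37.8674 16.3570 3.8450 0.2696 0.0000
70.7861 49.4940 24.8541 6.8078 0.5089 0.0000 0.0000
79.3311 60.9095 36.2998 12.0010 0.9607 0.0000 0.0000 0.0000
86.7241 70.7861 49.4940 21.0496 1.8134 0.0000 0.0000 0.0000 0.0000
93.1205 79.3311 60.9095 36.2998 3.4231 0.0000 0.0000 0.0000 0.0000 0.0000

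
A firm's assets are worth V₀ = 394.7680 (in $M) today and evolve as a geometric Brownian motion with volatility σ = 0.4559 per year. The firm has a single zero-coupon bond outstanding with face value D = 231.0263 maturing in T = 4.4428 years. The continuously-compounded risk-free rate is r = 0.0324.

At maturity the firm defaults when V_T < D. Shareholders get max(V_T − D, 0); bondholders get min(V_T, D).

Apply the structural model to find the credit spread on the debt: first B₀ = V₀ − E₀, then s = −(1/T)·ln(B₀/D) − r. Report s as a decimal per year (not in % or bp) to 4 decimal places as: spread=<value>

Work the structural quantities from V₀ = 394.7680 against face 231.0263:
d₁ = [ln(V₀/D) + (r + σ²/2)T] / (σ√T)
   = [ln(394.7680/231.0263) + (0.0324 + 0.5·0.4559²)·4.4428] / (0.4559·√4.4428)
   = [0.535767 + 0.605653] / 0.960944 = 1.187811
d₂ = d₁ − σ√T = 1.187811 − 0.960944 = 0.226868
N(d₁) = 0.882546,  N(d₂) = 0.589737,  e^(−rT) = 0.865934
E₀ = V₀·N(d₁) − D·e^(−rT)·N(d₂)
   = 394.7680·0.882546 − 231.0263·0.865934·0.589737 = 230.422090
B₀ = V₀ − E₀ = 394.7680 − 230.422090 = 164.345910
spread = −(1/T)·ln(B₀/D) − r = −(1/4.4428)·ln(164.345910/231.0263) − 0.0324 = 0.04425394

spread=0.0443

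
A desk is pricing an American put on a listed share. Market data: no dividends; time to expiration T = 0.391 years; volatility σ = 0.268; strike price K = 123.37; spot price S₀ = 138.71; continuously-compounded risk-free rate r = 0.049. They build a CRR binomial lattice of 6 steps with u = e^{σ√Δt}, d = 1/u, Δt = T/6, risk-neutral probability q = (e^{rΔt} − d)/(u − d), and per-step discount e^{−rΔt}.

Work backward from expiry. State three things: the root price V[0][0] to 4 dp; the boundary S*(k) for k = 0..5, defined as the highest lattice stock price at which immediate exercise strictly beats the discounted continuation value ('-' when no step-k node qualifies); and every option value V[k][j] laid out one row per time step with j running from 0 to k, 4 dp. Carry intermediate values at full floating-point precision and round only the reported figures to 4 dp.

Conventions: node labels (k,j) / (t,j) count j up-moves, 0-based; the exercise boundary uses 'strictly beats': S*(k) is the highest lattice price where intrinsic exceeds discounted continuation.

Δt=0.06517  u=1.07081  d=0.93387  q=0.50626  discount=0.99681
step 6 (expiry): payoffs max(K−S,0) = 31.3598 17.8682 2.3983 0.0000 0.0000 0.0000 0.0000
step 5: (k=5,j=0): S=98.5253, K−S=24.8447, hold=24.4514 ⇒ V=24.8447 exercise | (k=5,j=1): S=112.9722, K−S=10.3978, hold=10.0044 ⇒ V=10.3978 exercise | (k=5,j=2): S=129.5376, K−S=0.0000, hold=1.1804 ⇒ V=1.1804 continue | (k=5,j=3): S=148.5319, K−S=0.0000, hold=0.0000 ⇒ V=0.0000 continue | (k=5,j=4): S=170.3114, K−S=0.0000, hold=0.0000 ⇒ V=0.0000 continue | (k=5,j=5): S=195.2845, K−S=0.0000, hold=0.0000 ⇒ V=0.0000 continue  boundary S*=112.9722
step 4: (k=4,j=0): S=105.5018, K−S=17.8682, hold=17.4749 ⇒ V=17.8682 exercise | (k=4,j=1): S=120.9717, K−S=2.3983, hold=5.7131 ⇒ V=5.7131 continue | (k=4,j=2): S=138.7100, K−S=0.0000, hold=0.5809 ⇒ V=0.5809 continue | (k=4,j=3): S=159.0493, K−S=0.0000, hold=0.0000 ⇒ V=0.0000 continue | (k=4,j=4): S=182.3710, K−S=0.0000, hold=0.0000 ⇒ V=0.0000 continue  boundary S*=105.5018
step 3: (k=3,j=0): S=112.9722, K−S=10.3978, hold=11.6772 ⇒ V=11.6772 continue | (k=3,j=1): S=129.5376, K−S=0.0000, hold=3.1050 ⇒ V=3.1050 continue | (k=3,j=2): S=148.5319, K−S=0.0000, hold=0.2859 ⇒ V=0.2859 continue | (k=3,j=3): S=170.3114, K−S=0.0000, hold=0.0000 ⇒ V=0.0000 continue  boundary S*=-
step 2: (k=2,j=0): S=120.9717, K−S=2.3983, hold=7.3140 ⇒ V=7.3140 continue | (k=2,j=1): S=138.7100, K−S=0.0000, hold=1.6724 ⇒ V=1.6724 continue | (k=2,j=2): S=159.0493, K−S=0.0000, hold=0.1407 ⇒ V=0.1407 continue  boundary S*=-
step 1: (k=1,j=0): S=129.5376, K−S=0.0000, hold=4.4437 ⇒ V=4.4437 continue | (k=1,j=1): S=148.5319, K−S=0.0000, hold=0.8941 ⇒ V=0.8941 continue  boundary S*=-
step 0: (k=0,j=0): S=138.7100, K−S=0.0000, hold=2.6383 ⇒ V=2.6383 continue  boundary S*=-

price = 2.6383
boundary = - - - - 105.5018 112.9722
tree:
2.6383
4.4437 0.8941
7.3140 1.6724 0.1407
11.6772 3.1050 0.2859 0.0000
17.8682 5.7131 0.5809 0.0000 0.0000
24.8447 10.3978 1.1804 0.0000 0.0000 0.0000
31.3598 17.8682 2.3983 0.0000 0.0000 0.0000 0.0000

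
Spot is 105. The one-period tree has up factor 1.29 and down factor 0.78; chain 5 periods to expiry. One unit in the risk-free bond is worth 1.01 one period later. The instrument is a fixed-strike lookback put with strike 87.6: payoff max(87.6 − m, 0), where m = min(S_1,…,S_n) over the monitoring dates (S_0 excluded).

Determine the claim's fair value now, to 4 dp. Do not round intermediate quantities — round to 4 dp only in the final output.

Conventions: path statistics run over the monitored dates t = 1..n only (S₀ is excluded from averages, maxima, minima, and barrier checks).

Risk-neutral up-probability p* = (R−d)/(u−d) = (1.01−0.78)/(1.29−0.78) = 0.4510; the claim prices as the p*-weighted sum of path payoffs discounted by R^5.
Enumerate all 2^5 = 32 price paths (U = up ×1.29, D = down ×0.78); each path with k up-moves has probability p*^k·(1−p*)^(5−k).
DDDDD: m=30.3153, payoff=57.2847, prob=0.049881
UDDDD: m=50.1369, payoff=37.4631, prob=0.040974
DUDDD: m=50.1369, payoff=37.4631, prob=0.040974
UUDDD: m=82.9187, payoff=4.6813, prob=0.033657
DDUDD: m=50.1369, payoff=37.4631, prob=0.040974
UDUDD: m=82.9187, payoff=4.6813, prob=0.033657
DUUDD: m=81.9000, payoff=5.7000, prob=0.033657
UUUDD: m=135.4500, payoff=0.0000, prob=0.027647
DDDUD: m=49.8280, payoff=37.7720, prob=0.040974
UDDUD: m=82.4078, payoff=5.1922, prob=0.033657
DUDUD: m=81.9000, payoff=5.7000, prob=0.033657
UUDUD: m=135.4500, payoff=0.0000, prob=0.027647
DDUUD: m=63.8820, payoff=23.7180, prob=0.033657
UDUUD: m=105.6510, payoff=0.0000, prob=0.027647
DUUUD: m=81.9000, payoff=5.7000, prob=0.027647
UUUUD: m=135.4500, payoff=0.0000, prob=0.022710
DDDDU: m=38.8658, payoff=48.7342, prob=0.040974
UDDDU: m=64.2781, payoff=23.3219, prob=0.033657
DUDDU: m=64.2781, payoff=23.3219, prob=0.033657
UUDDU: m=106.3060, payoff=0.0000, prob=0.027647
DDUDU: m=63.8820, payoff=23.7180, prob=0.033657
UDUDU: m=105.6510, payoff=0.0000, prob=0.027647
DUUDU: m=81.9000, payoff=5.7000, prob=0.027647
UUUDU: m=135.4500, payoff=0.0000, prob=0.022710
DDDUU: m=49.8280, payoff=37.7720, prob=0.033657
UDDUU: m=82.4078, payoff=5.1922, prob=0.027647
DUDUU: m=81.9000, payoff=5.7000, prob=0.027647
UUDUU: m=135.4500, payoff=0.0000, prob=0.022710
DDUUU: m=63.8820, payoff=23.7180, prob=0.027647
UDUUU: m=105.6510, payoff=0.0000, prob=0.022710
DUUUU: m=81.9000, payoff=5.7000, prob=0.022710
UUUUU: m=135.4500, payoff=0.0000, prob=0.018655
Price = Σ prob·payoff / R^5 = 17.719840 / 1.051010 = 16.8598

price = 16.8598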